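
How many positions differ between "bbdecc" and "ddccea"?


Comparing "bbdecc" and "ddccea" position by position:
  Position 0: 'b' vs 'd' => DIFFER
  Position 1: 'b' vs 'd' => DIFFER
  Position 2: 'd' vs 'c' => DIFFER
  Position 3: 'e' vs 'c' => DIFFER
  Position 4: 'c' vs 'e' => DIFFER
  Position 5: 'c' vs 'a' => DIFFER
Positions that differ: 6

6


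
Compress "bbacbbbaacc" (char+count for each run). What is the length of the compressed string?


Input: bbacbbbaacc
Runs:
  'b' x 2 => "b2"
  'a' x 1 => "a1"
  'c' x 1 => "c1"
  'b' x 3 => "b3"
  'a' x 2 => "a2"
  'c' x 2 => "c2"
Compressed: "b2a1c1b3a2c2"
Compressed length: 12

12


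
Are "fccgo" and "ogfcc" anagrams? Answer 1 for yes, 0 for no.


Strings: "fccgo", "ogfcc"
Sorted first:  ccfgo
Sorted second: ccfgo
Sorted forms match => anagrams

1


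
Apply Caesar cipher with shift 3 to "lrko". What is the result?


Caesar cipher: shift "lrko" by 3
  'l' (pos 11) + 3 = pos 14 = 'o'
  'r' (pos 17) + 3 = pos 20 = 'u'
  'k' (pos 10) + 3 = pos 13 = 'n'
  'o' (pos 14) + 3 = pos 17 = 'r'
Result: ounr

ounr


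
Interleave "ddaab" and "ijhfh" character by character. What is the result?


Interleaving "ddaab" and "ijhfh":
  Position 0: 'd' from first, 'i' from second => "di"
  Position 1: 'd' from first, 'j' from second => "dj"
  Position 2: 'a' from first, 'h' from second => "ah"
  Position 3: 'a' from first, 'f' from second => "af"
  Position 4: 'b' from first, 'h' from second => "bh"
Result: didjahafbh

didjahafbh


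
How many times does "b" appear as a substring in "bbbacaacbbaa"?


Searching for "b" in "bbbacaacbbaa"
Scanning each position:
  Position 0: "b" => MATCH
  Position 1: "b" => MATCH
  Position 2: "b" => MATCH
  Position 3: "a" => no
  Position 4: "c" => no
  Position 5: "a" => no
  Position 6: "a" => no
  Position 7: "c" => no
  Position 8: "b" => MATCH
  Position 9: "b" => MATCH
  Position 10: "a" => no
  Position 11: "a" => no
Total occurrences: 5

5


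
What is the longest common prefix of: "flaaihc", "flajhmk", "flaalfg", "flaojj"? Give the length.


Words: flaaihc, flajhmk, flaalfg, flaojj
  Position 0: all 'f' => match
  Position 1: all 'l' => match
  Position 2: all 'a' => match
  Position 3: ('a', 'j', 'a', 'o') => mismatch, stop
LCP = "fla" (length 3)

3


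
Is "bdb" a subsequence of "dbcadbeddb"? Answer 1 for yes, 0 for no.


Check if "bdb" is a subsequence of "dbcadbeddb"
Greedy scan:
  Position 0 ('d'): no match needed
  Position 1 ('b'): matches sub[0] = 'b'
  Position 2 ('c'): no match needed
  Position 3 ('a'): no match needed
  Position 4 ('d'): matches sub[1] = 'd'
  Position 5 ('b'): matches sub[2] = 'b'
  Position 6 ('e'): no match needed
  Position 7 ('d'): no match needed
  Position 8 ('d'): no match needed
  Position 9 ('b'): no match needed
All 3 characters matched => is a subsequence

1


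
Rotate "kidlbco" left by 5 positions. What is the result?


Input: "kidlbco", rotate left by 5
First 5 characters: "kidlb"
Remaining characters: "co"
Concatenate remaining + first: "co" + "kidlb" = "cokidlb"

cokidlb


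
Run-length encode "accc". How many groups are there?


Input: accc
Scanning for consecutive runs:
  Group 1: 'a' x 1 (positions 0-0)
  Group 2: 'c' x 3 (positions 1-3)
Total groups: 2

2


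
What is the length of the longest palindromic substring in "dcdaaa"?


Input: "dcdaaa"
Checking substrings for palindromes:
  [0:3] "dcd" (len 3) => palindrome
  [3:6] "aaa" (len 3) => palindrome
  [3:5] "aa" (len 2) => palindrome
  [4:6] "aa" (len 2) => palindrome
Longest palindromic substring: "dcd" with length 3

3


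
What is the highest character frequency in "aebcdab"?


Input: aebcdab
Character counts:
  'a': 2
  'b': 2
  'c': 1
  'd': 1
  'e': 1
Maximum frequency: 2

2


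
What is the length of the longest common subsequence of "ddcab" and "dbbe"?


LCS of "ddcab" and "dbbe"
DP table:
           d    b    b    e
      0    0    0    0    0
  d   0    1    1    1    1
  d   0    1    1    1    1
  c   0    1    1    1    1
  a   0    1    1    1    1
  b   0    1    2    2    2
LCS length = dp[5][4] = 2

2


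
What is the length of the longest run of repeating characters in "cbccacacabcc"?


Input: "cbccacacabcc"
Scanning for longest run:
  Position 1 ('b'): new char, reset run to 1
  Position 2 ('c'): new char, reset run to 1
  Position 3 ('c'): continues run of 'c', length=2
  Position 4 ('a'): new char, reset run to 1
  Position 5 ('c'): new char, reset run to 1
  Position 6 ('a'): new char, reset run to 1
  Position 7 ('c'): new char, reset run to 1
  Position 8 ('a'): new char, reset run to 1
  Position 9 ('b'): new char, reset run to 1
  Position 10 ('c'): new char, reset run to 1
  Position 11 ('c'): continues run of 'c', length=2
Longest run: 'c' with length 2

2


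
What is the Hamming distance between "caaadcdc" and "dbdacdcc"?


Comparing "caaadcdc" and "dbdacdcc" position by position:
  Position 0: 'c' vs 'd' => differ
  Position 1: 'a' vs 'b' => differ
  Position 2: 'a' vs 'd' => differ
  Position 3: 'a' vs 'a' => same
  Position 4: 'd' vs 'c' => differ
  Position 5: 'c' vs 'd' => differ
  Position 6: 'd' vs 'c' => differ
  Position 7: 'c' vs 'c' => same
Total differences (Hamming distance): 6

6


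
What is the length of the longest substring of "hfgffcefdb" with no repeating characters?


Input: "hfgffcefdb"
Sliding window (track last position of each char):
  Position 0 ('h'): window [0,0] length 1 -- new best
  Position 1 ('f'): window [0,1] length 2 -- new best
  Position 2 ('g'): window [0,2] length 3 -- new best
  Position 3 ('f'): repeat (last at 1), move window start to 2
  Position 3 ('f'): window [2,3] length 2
  Position 4 ('f'): repeat (last at 3), move window start to 4
  Position 4 ('f'): window [4,4] length 1
  Position 5 ('c'): window [4,5] length 2
  Position 6 ('e'): window [4,6] length 3
  Position 7 ('f'): repeat (last at 4), move window start to 5
  Position 7 ('f'): window [5,7] length 3
  Position 8 ('d'): window [5,8] length 4 -- new best
  Position 9 ('b'): window [5,9] length 5 -- new best
Longest substring with no repeats: "cefdb" with length 5

5


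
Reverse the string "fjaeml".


Input: fjaeml
Reading characters right to left:
  Position 5: 'l'
  Position 4: 'm'
  Position 3: 'e'
  Position 2: 'a'
  Position 1: 'j'
  Position 0: 'f'
Reversed: lmeajf

lmeajf


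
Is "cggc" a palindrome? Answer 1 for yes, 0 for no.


Input: cggc
Reversed: cggc
  Compare pos 0 ('c') with pos 3 ('c'): match
  Compare pos 1 ('g') with pos 2 ('g'): match
Result: palindrome

1


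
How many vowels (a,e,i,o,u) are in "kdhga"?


Input: kdhga
Checking each character:
  'k' at position 0: consonant
  'd' at position 1: consonant
  'h' at position 2: consonant
  'g' at position 3: consonant
  'a' at position 4: vowel (running total: 1)
Total vowels: 1

1


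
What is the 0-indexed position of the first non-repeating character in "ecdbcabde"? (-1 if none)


Input: ecdbcabde
Character frequencies:
  'a': 1
  'b': 2
  'c': 2
  'd': 2
  'e': 2
Scanning left to right for freq == 1:
  Position 0 ('e'): freq=2, skip
  Position 1 ('c'): freq=2, skip
  Position 2 ('d'): freq=2, skip
  Position 3 ('b'): freq=2, skip
  Position 4 ('c'): freq=2, skip
  Position 5 ('a'): unique! => answer = 5

5


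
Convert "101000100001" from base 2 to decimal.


Input: "101000100001" in base 2
Positional expansion:
  Digit '1' (value 1) x 2^11 = 2048
  Digit '0' (value 0) x 2^10 = 0
  Digit '1' (value 1) x 2^9 = 512
  Digit '0' (value 0) x 2^8 = 0
  Digit '0' (value 0) x 2^7 = 0
  Digit '0' (value 0) x 2^6 = 0
  Digit '1' (value 1) x 2^5 = 32
  Digit '0' (value 0) x 2^4 = 0
  Digit '0' (value 0) x 2^3 = 0
  Digit '0' (value 0) x 2^2 = 0
  Digit '0' (value 0) x 2^1 = 0
  Digit '1' (value 1) x 2^0 = 1
Sum = 2593

2593


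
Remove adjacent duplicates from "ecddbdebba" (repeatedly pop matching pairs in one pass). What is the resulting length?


Input: ecddbdebba
Stack-based adjacent duplicate removal:
  Read 'e': push. Stack: e
  Read 'c': push. Stack: ec
  Read 'd': push. Stack: ecd
  Read 'd': matches stack top 'd' => pop. Stack: ec
  Read 'b': push. Stack: ecb
  Read 'd': push. Stack: ecbd
  Read 'e': push. Stack: ecbde
  Read 'b': push. Stack: ecbdeb
  Read 'b': matches stack top 'b' => pop. Stack: ecbde
  Read 'a': push. Stack: ecbdea
Final stack: "ecbdea" (length 6)

6


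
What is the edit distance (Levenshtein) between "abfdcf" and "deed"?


Computing edit distance: "abfdcf" -> "deed"
DP table:
           d    e    e    d
      0    1    2    3    4
  a   1    1    2    3    4
  b   2    2    2    3    4
  f   3    3    3    3    4
  d   4    3    4    4    3
  c   5    4    4    5    4
  f   6    5    5    5    5
Edit distance = dp[6][4] = 5

5


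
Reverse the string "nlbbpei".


Input: nlbbpei
Reading characters right to left:
  Position 6: 'i'
  Position 5: 'e'
  Position 4: 'p'
  Position 3: 'b'
  Position 2: 'b'
  Position 1: 'l'
  Position 0: 'n'
Reversed: iepbbln

iepbbln


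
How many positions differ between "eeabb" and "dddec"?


Comparing "eeabb" and "dddec" position by position:
  Position 0: 'e' vs 'd' => DIFFER
  Position 1: 'e' vs 'd' => DIFFER
  Position 2: 'a' vs 'd' => DIFFER
  Position 3: 'b' vs 'e' => DIFFER
  Position 4: 'b' vs 'c' => DIFFER
Positions that differ: 5

5


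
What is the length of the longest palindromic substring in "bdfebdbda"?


Input: "bdfebdbda"
Checking substrings for palindromes:
  [4:7] "bdb" (len 3) => palindrome
  [5:8] "dbd" (len 3) => palindrome
Longest palindromic substring: "bdb" with length 3

3


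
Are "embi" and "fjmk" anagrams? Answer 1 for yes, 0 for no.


Strings: "embi", "fjmk"
Sorted first:  beim
Sorted second: fjkm
Differ at position 0: 'b' vs 'f' => not anagrams

0


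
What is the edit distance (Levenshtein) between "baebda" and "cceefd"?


Computing edit distance: "baebda" -> "cceefd"
DP table:
           c    c    e    e    f    d
      0    1    2    3    4    5    6
  b   1    1    2    3    4    5    6
  a   2    2    2    3    4    5    6
  e   3    3    3    2    3    4    5
  b   4    4    4    3    3    4    5
  d   5    5    5    4    4    4    4
  a   6    6    6    5    5    5    5
Edit distance = dp[6][6] = 5

5


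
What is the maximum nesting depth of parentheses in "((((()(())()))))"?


Input: "((((()(())()))))"
Tracking depth:
  Position 0 '(': depth becomes 1
  Position 1 '(': depth becomes 2
  Position 2 '(': depth becomes 3
  Position 3 '(': depth becomes 4
  Position 4 '(': depth becomes 5
  Position 5 ')': depth becomes 4
  Position 6 '(': depth becomes 5
  Position 7 '(': depth becomes 6
  Position 8 ')': depth becomes 5
  Position 9 ')': depth becomes 4
  Position 10 '(': depth becomes 5
  Position 11 ')': depth becomes 4
  Position 12 ')': depth becomes 3
  Position 13 ')': depth becomes 2
  Position 14 ')': depth becomes 1
  Position 15 ')': depth becomes 0
Maximum depth reached: 6

6


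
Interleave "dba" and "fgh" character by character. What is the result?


Interleaving "dba" and "fgh":
  Position 0: 'd' from first, 'f' from second => "df"
  Position 1: 'b' from first, 'g' from second => "bg"
  Position 2: 'a' from first, 'h' from second => "ah"
Result: dfbgah

dfbgah


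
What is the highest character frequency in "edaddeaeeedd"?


Input: edaddeaeeedd
Character counts:
  'a': 2
  'd': 5
  'e': 5
Maximum frequency: 5

5


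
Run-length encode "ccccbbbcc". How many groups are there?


Input: ccccbbbcc
Scanning for consecutive runs:
  Group 1: 'c' x 4 (positions 0-3)
  Group 2: 'b' x 3 (positions 4-6)
  Group 3: 'c' x 2 (positions 7-8)
Total groups: 3

3


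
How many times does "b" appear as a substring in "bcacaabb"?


Searching for "b" in "bcacaabb"
Scanning each position:
  Position 0: "b" => MATCH
  Position 1: "c" => no
  Position 2: "a" => no
  Position 3: "c" => no
  Position 4: "a" => no
  Position 5: "a" => no
  Position 6: "b" => MATCH
  Position 7: "b" => MATCH
Total occurrences: 3

3


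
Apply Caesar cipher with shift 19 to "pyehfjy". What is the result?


Caesar cipher: shift "pyehfjy" by 19
  'p' (pos 15) + 19 = pos 8 = 'i'
  'y' (pos 24) + 19 = pos 17 = 'r'
  'e' (pos 4) + 19 = pos 23 = 'x'
  'h' (pos 7) + 19 = pos 0 = 'a'
  'f' (pos 5) + 19 = pos 24 = 'y'
  'j' (pos 9) + 19 = pos 2 = 'c'
  'y' (pos 24) + 19 = pos 17 = 'r'
Result: irxaycr

irxaycr


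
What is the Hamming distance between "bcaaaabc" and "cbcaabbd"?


Comparing "bcaaaabc" and "cbcaabbd" position by position:
  Position 0: 'b' vs 'c' => differ
  Position 1: 'c' vs 'b' => differ
  Position 2: 'a' vs 'c' => differ
  Position 3: 'a' vs 'a' => same
  Position 4: 'a' vs 'a' => same
  Position 5: 'a' vs 'b' => differ
  Position 6: 'b' vs 'b' => same
  Position 7: 'c' vs 'd' => differ
Total differences (Hamming distance): 5

5


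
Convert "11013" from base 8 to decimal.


Input: "11013" in base 8
Positional expansion:
  Digit '1' (value 1) x 8^4 = 4096
  Digit '1' (value 1) x 8^3 = 512
  Digit '0' (value 0) x 8^2 = 0
  Digit '1' (value 1) x 8^1 = 8
  Digit '3' (value 3) x 8^0 = 3
Sum = 4619

4619


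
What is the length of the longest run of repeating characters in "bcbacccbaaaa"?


Input: "bcbacccbaaaa"
Scanning for longest run:
  Position 1 ('c'): new char, reset run to 1
  Position 2 ('b'): new char, reset run to 1
  Position 3 ('a'): new char, reset run to 1
  Position 4 ('c'): new char, reset run to 1
  Position 5 ('c'): continues run of 'c', length=2
  Position 6 ('c'): continues run of 'c', length=3
  Position 7 ('b'): new char, reset run to 1
  Position 8 ('a'): new char, reset run to 1
  Position 9 ('a'): continues run of 'a', length=2
  Position 10 ('a'): continues run of 'a', length=3
  Position 11 ('a'): continues run of 'a', length=4
Longest run: 'a' with length 4

4


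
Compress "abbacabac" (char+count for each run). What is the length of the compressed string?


Input: abbacabac
Runs:
  'a' x 1 => "a1"
  'b' x 2 => "b2"
  'a' x 1 => "a1"
  'c' x 1 => "c1"
  'a' x 1 => "a1"
  'b' x 1 => "b1"
  'a' x 1 => "a1"
  'c' x 1 => "c1"
Compressed: "a1b2a1c1a1b1a1c1"
Compressed length: 16

16


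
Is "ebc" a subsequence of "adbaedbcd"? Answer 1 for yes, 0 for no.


Check if "ebc" is a subsequence of "adbaedbcd"
Greedy scan:
  Position 0 ('a'): no match needed
  Position 1 ('d'): no match needed
  Position 2 ('b'): no match needed
  Position 3 ('a'): no match needed
  Position 4 ('e'): matches sub[0] = 'e'
  Position 5 ('d'): no match needed
  Position 6 ('b'): matches sub[1] = 'b'
  Position 7 ('c'): matches sub[2] = 'c'
  Position 8 ('d'): no match needed
All 3 characters matched => is a subsequence

1


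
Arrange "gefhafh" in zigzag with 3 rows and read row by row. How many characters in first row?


Zigzag "gefhafh" into 3 rows:
Placing characters:
  'g' => row 0
  'e' => row 1
  'f' => row 2
  'h' => row 1
  'a' => row 0
  'f' => row 1
  'h' => row 2
Rows:
  Row 0: "ga"
  Row 1: "ehf"
  Row 2: "fh"
First row length: 2

2


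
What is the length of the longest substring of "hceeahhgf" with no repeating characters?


Input: "hceeahhgf"
Sliding window (track last position of each char):
  Position 0 ('h'): window [0,0] length 1 -- new best
  Position 1 ('c'): window [0,1] length 2 -- new best
  Position 2 ('e'): window [0,2] length 3 -- new best
  Position 3 ('e'): repeat (last at 2), move window start to 3
  Position 3 ('e'): window [3,3] length 1
  Position 4 ('a'): window [3,4] length 2
  Position 5 ('h'): window [3,5] length 3
  Position 6 ('h'): repeat (last at 5), move window start to 6
  Position 6 ('h'): window [6,6] length 1
  Position 7 ('g'): window [6,7] length 2
  Position 8 ('f'): window [6,8] length 3
Longest substring with no repeats: "hce" with length 3

3


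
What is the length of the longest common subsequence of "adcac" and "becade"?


LCS of "adcac" and "becade"
DP table:
           b    e    c    a    d    e
      0    0    0    0    0    0    0
  a   0    0    0    0    1    1    1
  d   0    0    0    0    1    2    2
  c   0    0    0    1    1    2    2
  a   0    0    0    1    2    2    2
  c   0    0    0    1    2    2    2
LCS length = dp[5][6] = 2

2


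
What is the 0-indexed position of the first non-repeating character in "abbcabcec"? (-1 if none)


Input: abbcabcec
Character frequencies:
  'a': 2
  'b': 3
  'c': 3
  'e': 1
Scanning left to right for freq == 1:
  Position 0 ('a'): freq=2, skip
  Position 1 ('b'): freq=3, skip
  Position 2 ('b'): freq=3, skip
  Position 3 ('c'): freq=3, skip
  Position 4 ('a'): freq=2, skip
  Position 5 ('b'): freq=3, skip
  Position 6 ('c'): freq=3, skip
  Position 7 ('e'): unique! => answer = 7

7


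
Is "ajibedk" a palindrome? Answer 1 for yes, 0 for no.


Input: ajibedk
Reversed: kdebija
  Compare pos 0 ('a') with pos 6 ('k'): MISMATCH
  Compare pos 1 ('j') with pos 5 ('d'): MISMATCH
  Compare pos 2 ('i') with pos 4 ('e'): MISMATCH
Result: not a palindrome

0


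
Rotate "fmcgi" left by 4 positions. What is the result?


Input: "fmcgi", rotate left by 4
First 4 characters: "fmcg"
Remaining characters: "i"
Concatenate remaining + first: "i" + "fmcg" = "ifmcg"

ifmcg


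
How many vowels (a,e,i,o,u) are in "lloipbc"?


Input: lloipbc
Checking each character:
  'l' at position 0: consonant
  'l' at position 1: consonant
  'o' at position 2: vowel (running total: 1)
  'i' at position 3: vowel (running total: 2)
  'p' at position 4: consonant
  'b' at position 5: consonant
  'c' at position 6: consonant
Total vowels: 2

2


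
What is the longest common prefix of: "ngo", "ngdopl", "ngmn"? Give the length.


Words: ngo, ngdopl, ngmn
  Position 0: all 'n' => match
  Position 1: all 'g' => match
  Position 2: ('o', 'd', 'm') => mismatch, stop
LCP = "ng" (length 2)

2


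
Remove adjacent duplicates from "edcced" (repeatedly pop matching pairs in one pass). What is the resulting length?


Input: edcced
Stack-based adjacent duplicate removal:
  Read 'e': push. Stack: e
  Read 'd': push. Stack: ed
  Read 'c': push. Stack: edc
  Read 'c': matches stack top 'c' => pop. Stack: ed
  Read 'e': push. Stack: ede
  Read 'd': push. Stack: eded
Final stack: "eded" (length 4)

4


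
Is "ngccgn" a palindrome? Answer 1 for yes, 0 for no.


Input: ngccgn
Reversed: ngccgn
  Compare pos 0 ('n') with pos 5 ('n'): match
  Compare pos 1 ('g') with pos 4 ('g'): match
  Compare pos 2 ('c') with pos 3 ('c'): match
Result: palindrome

1


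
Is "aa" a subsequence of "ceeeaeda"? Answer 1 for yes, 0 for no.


Check if "aa" is a subsequence of "ceeeaeda"
Greedy scan:
  Position 0 ('c'): no match needed
  Position 1 ('e'): no match needed
  Position 2 ('e'): no match needed
  Position 3 ('e'): no match needed
  Position 4 ('a'): matches sub[0] = 'a'
  Position 5 ('e'): no match needed
  Position 6 ('d'): no match needed
  Position 7 ('a'): matches sub[1] = 'a'
All 2 characters matched => is a subsequence

1


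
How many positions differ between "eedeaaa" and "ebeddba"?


Comparing "eedeaaa" and "ebeddba" position by position:
  Position 0: 'e' vs 'e' => same
  Position 1: 'e' vs 'b' => DIFFER
  Position 2: 'd' vs 'e' => DIFFER
  Position 3: 'e' vs 'd' => DIFFER
  Position 4: 'a' vs 'd' => DIFFER
  Position 5: 'a' vs 'b' => DIFFER
  Position 6: 'a' vs 'a' => same
Positions that differ: 5

5


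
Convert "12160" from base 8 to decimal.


Input: "12160" in base 8
Positional expansion:
  Digit '1' (value 1) x 8^4 = 4096
  Digit '2' (value 2) x 8^3 = 1024
  Digit '1' (value 1) x 8^2 = 64
  Digit '6' (value 6) x 8^1 = 48
  Digit '0' (value 0) x 8^0 = 0
Sum = 5232

5232


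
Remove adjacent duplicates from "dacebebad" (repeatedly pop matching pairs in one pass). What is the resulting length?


Input: dacebebad
Stack-based adjacent duplicate removal:
  Read 'd': push. Stack: d
  Read 'a': push. Stack: da
  Read 'c': push. Stack: dac
  Read 'e': push. Stack: dace
  Read 'b': push. Stack: daceb
  Read 'e': push. Stack: dacebe
  Read 'b': push. Stack: dacebeb
  Read 'a': push. Stack: dacebeba
  Read 'd': push. Stack: dacebebad
Final stack: "dacebebad" (length 9)

9


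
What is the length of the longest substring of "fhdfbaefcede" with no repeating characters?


Input: "fhdfbaefcede"
Sliding window (track last position of each char):
  Position 0 ('f'): window [0,0] length 1 -- new best
  Position 1 ('h'): window [0,1] length 2 -- new best
  Position 2 ('d'): window [0,2] length 3 -- new best
  Position 3 ('f'): repeat (last at 0), move window start to 1
  Position 3 ('f'): window [1,3] length 3
  Position 4 ('b'): window [1,4] length 4 -- new best
  Position 5 ('a'): window [1,5] length 5 -- new best
  Position 6 ('e'): window [1,6] length 6 -- new best
  Position 7 ('f'): repeat (last at 3), move window start to 4
  Position 7 ('f'): window [4,7] length 4
  Position 8 ('c'): window [4,8] length 5
  Position 9 ('e'): repeat (last at 6), move window start to 7
  Position 9 ('e'): window [7,9] length 3
  Position 10 ('d'): window [7,10] length 4
  Position 11 ('e'): repeat (last at 9), move window start to 10
  Position 11 ('e'): window [10,11] length 2
Longest substring with no repeats: "hdfbae" with length 6

6


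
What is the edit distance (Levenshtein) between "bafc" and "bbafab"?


Computing edit distance: "bafc" -> "bbafab"
DP table:
           b    b    a    f    a    b
      0    1    2    3    4    5    6
  b   1    0    1    2    3    4    5
  a   2    1    1    1    2    3    4
  f   3    2    2    2    1    2    3
  c   4    3    3    3    2    2    3
Edit distance = dp[4][6] = 3

3


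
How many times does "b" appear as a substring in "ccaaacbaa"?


Searching for "b" in "ccaaacbaa"
Scanning each position:
  Position 0: "c" => no
  Position 1: "c" => no
  Position 2: "a" => no
  Position 3: "a" => no
  Position 4: "a" => no
  Position 5: "c" => no
  Position 6: "b" => MATCH
  Position 7: "a" => no
  Position 8: "a" => no
Total occurrences: 1

1


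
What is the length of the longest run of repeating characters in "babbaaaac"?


Input: "babbaaaac"
Scanning for longest run:
  Position 1 ('a'): new char, reset run to 1
  Position 2 ('b'): new char, reset run to 1
  Position 3 ('b'): continues run of 'b', length=2
  Position 4 ('a'): new char, reset run to 1
  Position 5 ('a'): continues run of 'a', length=2
  Position 6 ('a'): continues run of 'a', length=3
  Position 7 ('a'): continues run of 'a', length=4
  Position 8 ('c'): new char, reset run to 1
Longest run: 'a' with length 4

4


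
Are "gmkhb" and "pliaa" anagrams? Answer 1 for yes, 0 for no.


Strings: "gmkhb", "pliaa"
Sorted first:  bghkm
Sorted second: aailp
Differ at position 0: 'b' vs 'a' => not anagrams

0


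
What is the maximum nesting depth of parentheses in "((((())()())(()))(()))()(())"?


Input: "((((())()())(()))(()))()(())"
Tracking depth:
  Position 0 '(': depth becomes 1
  Position 1 '(': depth becomes 2
  Position 2 '(': depth becomes 3
  Position 3 '(': depth becomes 4
  Position 4 '(': depth becomes 5
  Position 5 ')': depth becomes 4
  Position 6 ')': depth becomes 3
  Position 7 '(': depth becomes 4
  Position 8 ')': depth becomes 3
  Position 9 '(': depth becomes 4
  Position 10 ')': depth becomes 3
  Position 11 ')': depth becomes 2
  Position 12 '(': depth becomes 3
  Position 13 '(': depth becomes 4
  Position 14 ')': depth becomes 3
  Position 15 ')': depth becomes 2
  Position 16 ')': depth becomes 1
  Position 17 '(': depth becomes 2
  Position 18 '(': depth becomes 3
  Position 19 ')': depth becomes 2
  Position 20 ')': depth becomes 1
  Position 21 ')': depth becomes 0
  Position 22 '(': depth becomes 1
  Position 23 ')': depth becomes 0
  Position 24 '(': depth becomes 1
  Position 25 '(': depth becomes 2
  Position 26 ')': depth becomes 1
  Position 27 ')': depth becomes 0
Maximum depth reached: 5

5


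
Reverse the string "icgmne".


Input: icgmne
Reading characters right to left:
  Position 5: 'e'
  Position 4: 'n'
  Position 3: 'm'
  Position 2: 'g'
  Position 1: 'c'
  Position 0: 'i'
Reversed: enmgci

enmgci


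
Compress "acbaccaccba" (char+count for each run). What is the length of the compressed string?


Input: acbaccaccba
Runs:
  'a' x 1 => "a1"
  'c' x 1 => "c1"
  'b' x 1 => "b1"
  'a' x 1 => "a1"
  'c' x 2 => "c2"
  'a' x 1 => "a1"
  'c' x 2 => "c2"
  'b' x 1 => "b1"
  'a' x 1 => "a1"
Compressed: "a1c1b1a1c2a1c2b1a1"
Compressed length: 18

18


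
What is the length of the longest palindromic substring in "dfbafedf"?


Input: "dfbafedf"
Checking substrings for palindromes:
  No multi-char palindromic substrings found
Longest palindromic substring: "d" with length 1

1


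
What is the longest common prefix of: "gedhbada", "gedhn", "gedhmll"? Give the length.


Words: gedhbada, gedhn, gedhmll
  Position 0: all 'g' => match
  Position 1: all 'e' => match
  Position 2: all 'd' => match
  Position 3: all 'h' => match
  Position 4: ('b', 'n', 'm') => mismatch, stop
LCP = "gedh" (length 4)

4


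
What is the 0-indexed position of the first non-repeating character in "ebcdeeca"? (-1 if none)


Input: ebcdeeca
Character frequencies:
  'a': 1
  'b': 1
  'c': 2
  'd': 1
  'e': 3
Scanning left to right for freq == 1:
  Position 0 ('e'): freq=3, skip
  Position 1 ('b'): unique! => answer = 1

1


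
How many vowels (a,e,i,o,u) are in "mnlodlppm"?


Input: mnlodlppm
Checking each character:
  'm' at position 0: consonant
  'n' at position 1: consonant
  'l' at position 2: consonant
  'o' at position 3: vowel (running total: 1)
  'd' at position 4: consonant
  'l' at position 5: consonant
  'p' at position 6: consonant
  'p' at position 7: consonant
  'm' at position 8: consonant
Total vowels: 1

1


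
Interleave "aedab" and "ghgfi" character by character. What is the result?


Interleaving "aedab" and "ghgfi":
  Position 0: 'a' from first, 'g' from second => "ag"
  Position 1: 'e' from first, 'h' from second => "eh"
  Position 2: 'd' from first, 'g' from second => "dg"
  Position 3: 'a' from first, 'f' from second => "af"
  Position 4: 'b' from first, 'i' from second => "bi"
Result: agehdgafbi

agehdgafbi


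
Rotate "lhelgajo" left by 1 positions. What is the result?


Input: "lhelgajo", rotate left by 1
First 1 characters: "l"
Remaining characters: "helgajo"
Concatenate remaining + first: "helgajo" + "l" = "helgajol"

helgajol


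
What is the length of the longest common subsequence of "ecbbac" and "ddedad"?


LCS of "ecbbac" and "ddedad"
DP table:
           d    d    e    d    a    d
      0    0    0    0    0    0    0
  e   0    0    0    1    1    1    1
  c   0    0    0    1    1    1    1
  b   0    0    0    1    1    1    1
  b   0    0    0    1    1    1    1
  a   0    0    0    1    1    2    2
  c   0    0    0    1    1    2    2
LCS length = dp[6][6] = 2

2


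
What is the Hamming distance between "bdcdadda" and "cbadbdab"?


Comparing "bdcdadda" and "cbadbdab" position by position:
  Position 0: 'b' vs 'c' => differ
  Position 1: 'd' vs 'b' => differ
  Position 2: 'c' vs 'a' => differ
  Position 3: 'd' vs 'd' => same
  Position 4: 'a' vs 'b' => differ
  Position 5: 'd' vs 'd' => same
  Position 6: 'd' vs 'a' => differ
  Position 7: 'a' vs 'b' => differ
Total differences (Hamming distance): 6

6


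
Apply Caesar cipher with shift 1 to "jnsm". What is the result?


Caesar cipher: shift "jnsm" by 1
  'j' (pos 9) + 1 = pos 10 = 'k'
  'n' (pos 13) + 1 = pos 14 = 'o'
  's' (pos 18) + 1 = pos 19 = 't'
  'm' (pos 12) + 1 = pos 13 = 'n'
Result: kotn

kotn


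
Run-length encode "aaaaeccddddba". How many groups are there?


Input: aaaaeccddddba
Scanning for consecutive runs:
  Group 1: 'a' x 4 (positions 0-3)
  Group 2: 'e' x 1 (positions 4-4)
  Group 3: 'c' x 2 (positions 5-6)
  Group 4: 'd' x 4 (positions 7-10)
  Group 5: 'b' x 1 (positions 11-11)
  Group 6: 'a' x 1 (positions 12-12)
Total groups: 6

6


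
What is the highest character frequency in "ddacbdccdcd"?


Input: ddacbdccdcd
Character counts:
  'a': 1
  'b': 1
  'c': 4
  'd': 5
Maximum frequency: 5

5


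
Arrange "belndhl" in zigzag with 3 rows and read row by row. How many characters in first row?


Zigzag "belndhl" into 3 rows:
Placing characters:
  'b' => row 0
  'e' => row 1
  'l' => row 2
  'n' => row 1
  'd' => row 0
  'h' => row 1
  'l' => row 2
Rows:
  Row 0: "bd"
  Row 1: "enh"
  Row 2: "ll"
First row length: 2

2


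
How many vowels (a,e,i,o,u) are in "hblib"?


Input: hblib
Checking each character:
  'h' at position 0: consonant
  'b' at position 1: consonant
  'l' at position 2: consonant
  'i' at position 3: vowel (running total: 1)
  'b' at position 4: consonant
Total vowels: 1

1


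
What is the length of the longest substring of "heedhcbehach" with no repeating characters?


Input: "heedhcbehach"
Sliding window (track last position of each char):
  Position 0 ('h'): window [0,0] length 1 -- new best
  Position 1 ('e'): window [0,1] length 2 -- new best
  Position 2 ('e'): repeat (last at 1), move window start to 2
  Position 2 ('e'): window [2,2] length 1
  Position 3 ('d'): window [2,3] length 2
  Position 4 ('h'): window [2,4] length 3 -- new best
  Position 5 ('c'): window [2,5] length 4 -- new best
  Position 6 ('b'): window [2,6] length 5 -- new best
  Position 7 ('e'): repeat (last at 2), move window start to 3
  Position 7 ('e'): window [3,7] length 5
  Position 8 ('h'): repeat (last at 4), move window start to 5
  Position 8 ('h'): window [5,8] length 4
  Position 9 ('a'): window [5,9] length 5
  Position 10 ('c'): repeat (last at 5), move window start to 6
  Position 10 ('c'): window [6,10] length 5
  Position 11 ('h'): repeat (last at 8), move window start to 9
  Position 11 ('h'): window [9,11] length 3
Longest substring with no repeats: "edhcb" with length 5

5


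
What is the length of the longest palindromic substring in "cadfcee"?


Input: "cadfcee"
Checking substrings for palindromes:
  [5:7] "ee" (len 2) => palindrome
Longest palindromic substring: "ee" with length 2

2


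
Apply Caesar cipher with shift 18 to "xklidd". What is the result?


Caesar cipher: shift "xklidd" by 18
  'x' (pos 23) + 18 = pos 15 = 'p'
  'k' (pos 10) + 18 = pos 2 = 'c'
  'l' (pos 11) + 18 = pos 3 = 'd'
  'i' (pos 8) + 18 = pos 0 = 'a'
  'd' (pos 3) + 18 = pos 21 = 'v'
  'd' (pos 3) + 18 = pos 21 = 'v'
Result: pcdavv

pcdavv


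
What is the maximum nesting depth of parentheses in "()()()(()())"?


Input: "()()()(()())"
Tracking depth:
  Position 0 '(': depth becomes 1
  Position 1 ')': depth becomes 0
  Position 2 '(': depth becomes 1
  Position 3 ')': depth becomes 0
  Position 4 '(': depth becomes 1
  Position 5 ')': depth becomes 0
  Position 6 '(': depth becomes 1
  Position 7 '(': depth becomes 2
  Position 8 ')': depth becomes 1
  Position 9 '(': depth becomes 2
  Position 10 ')': depth becomes 1
  Position 11 ')': depth becomes 0
Maximum depth reached: 2

2


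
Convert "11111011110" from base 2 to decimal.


Input: "11111011110" in base 2
Positional expansion:
  Digit '1' (value 1) x 2^10 = 1024
  Digit '1' (value 1) x 2^9 = 512
  Digit '1' (value 1) x 2^8 = 256
  Digit '1' (value 1) x 2^7 = 128
  Digit '1' (value 1) x 2^6 = 64
  Digit '0' (value 0) x 2^5 = 0
  Digit '1' (value 1) x 2^4 = 16
  Digit '1' (value 1) x 2^3 = 8
  Digit '1' (value 1) x 2^2 = 4
  Digit '1' (value 1) x 2^1 = 2
  Digit '0' (value 0) x 2^0 = 0
Sum = 2014

2014


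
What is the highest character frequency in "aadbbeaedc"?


Input: aadbbeaedc
Character counts:
  'a': 3
  'b': 2
  'c': 1
  'd': 2
  'e': 2
Maximum frequency: 3

3


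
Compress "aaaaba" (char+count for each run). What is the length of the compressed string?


Input: aaaaba
Runs:
  'a' x 4 => "a4"
  'b' x 1 => "b1"
  'a' x 1 => "a1"
Compressed: "a4b1a1"
Compressed length: 6

6


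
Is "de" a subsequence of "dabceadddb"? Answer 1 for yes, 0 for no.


Check if "de" is a subsequence of "dabceadddb"
Greedy scan:
  Position 0 ('d'): matches sub[0] = 'd'
  Position 1 ('a'): no match needed
  Position 2 ('b'): no match needed
  Position 3 ('c'): no match needed
  Position 4 ('e'): matches sub[1] = 'e'
  Position 5 ('a'): no match needed
  Position 6 ('d'): no match needed
  Position 7 ('d'): no match needed
  Position 8 ('d'): no match needed
  Position 9 ('b'): no match needed
All 2 characters matched => is a subsequence

1


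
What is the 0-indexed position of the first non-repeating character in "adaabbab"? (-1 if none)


Input: adaabbab
Character frequencies:
  'a': 4
  'b': 3
  'd': 1
Scanning left to right for freq == 1:
  Position 0 ('a'): freq=4, skip
  Position 1 ('d'): unique! => answer = 1

1


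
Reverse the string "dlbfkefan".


Input: dlbfkefan
Reading characters right to left:
  Position 8: 'n'
  Position 7: 'a'
  Position 6: 'f'
  Position 5: 'e'
  Position 4: 'k'
  Position 3: 'f'
  Position 2: 'b'
  Position 1: 'l'
  Position 0: 'd'
Reversed: nafekfbld

nafekfbld


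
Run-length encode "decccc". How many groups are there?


Input: decccc
Scanning for consecutive runs:
  Group 1: 'd' x 1 (positions 0-0)
  Group 2: 'e' x 1 (positions 1-1)
  Group 3: 'c' x 4 (positions 2-5)
Total groups: 3

3


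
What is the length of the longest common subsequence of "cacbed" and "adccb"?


LCS of "cacbed" and "adccb"
DP table:
           a    d    c    c    b
      0    0    0    0    0    0
  c   0    0    0    1    1    1
  a   0    1    1    1    1    1
  c   0    1    1    2    2    2
  b   0    1    1    2    2    3
  e   0    1    1    2    2    3
  d   0    1    2    2    2    3
LCS length = dp[6][5] = 3

3


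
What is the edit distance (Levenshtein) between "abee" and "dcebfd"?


Computing edit distance: "abee" -> "dcebfd"
DP table:
           d    c    e    b    f    d
      0    1    2    3    4    5    6
  a   1    1    2    3    4    5    6
  b   2    2    2    3    3    4    5
  e   3    3    3    2    3    4    5
  e   4    4    4    3    3    4    5
Edit distance = dp[4][6] = 5

5


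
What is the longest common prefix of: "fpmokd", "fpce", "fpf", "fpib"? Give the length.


Words: fpmokd, fpce, fpf, fpib
  Position 0: all 'f' => match
  Position 1: all 'p' => match
  Position 2: ('m', 'c', 'f', 'i') => mismatch, stop
LCP = "fp" (length 2)

2


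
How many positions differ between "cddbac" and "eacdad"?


Comparing "cddbac" and "eacdad" position by position:
  Position 0: 'c' vs 'e' => DIFFER
  Position 1: 'd' vs 'a' => DIFFER
  Position 2: 'd' vs 'c' => DIFFER
  Position 3: 'b' vs 'd' => DIFFER
  Position 4: 'a' vs 'a' => same
  Position 5: 'c' vs 'd' => DIFFER
Positions that differ: 5

5


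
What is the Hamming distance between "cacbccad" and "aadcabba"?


Comparing "cacbccad" and "aadcabba" position by position:
  Position 0: 'c' vs 'a' => differ
  Position 1: 'a' vs 'a' => same
  Position 2: 'c' vs 'd' => differ
  Position 3: 'b' vs 'c' => differ
  Position 4: 'c' vs 'a' => differ
  Position 5: 'c' vs 'b' => differ
  Position 6: 'a' vs 'b' => differ
  Position 7: 'd' vs 'a' => differ
Total differences (Hamming distance): 7

7


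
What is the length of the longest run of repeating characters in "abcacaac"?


Input: "abcacaac"
Scanning for longest run:
  Position 1 ('b'): new char, reset run to 1
  Position 2 ('c'): new char, reset run to 1
  Position 3 ('a'): new char, reset run to 1
  Position 4 ('c'): new char, reset run to 1
  Position 5 ('a'): new char, reset run to 1
  Position 6 ('a'): continues run of 'a', length=2
  Position 7 ('c'): new char, reset run to 1
Longest run: 'a' with length 2

2


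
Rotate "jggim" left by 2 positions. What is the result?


Input: "jggim", rotate left by 2
First 2 characters: "jg"
Remaining characters: "gim"
Concatenate remaining + first: "gim" + "jg" = "gimjg"

gimjg


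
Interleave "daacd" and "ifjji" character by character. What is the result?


Interleaving "daacd" and "ifjji":
  Position 0: 'd' from first, 'i' from second => "di"
  Position 1: 'a' from first, 'f' from second => "af"
  Position 2: 'a' from first, 'j' from second => "aj"
  Position 3: 'c' from first, 'j' from second => "cj"
  Position 4: 'd' from first, 'i' from second => "di"
Result: diafajcjdi

diafajcjdi


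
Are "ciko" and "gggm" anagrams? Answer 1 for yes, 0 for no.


Strings: "ciko", "gggm"
Sorted first:  ciko
Sorted second: gggm
Differ at position 0: 'c' vs 'g' => not anagrams

0


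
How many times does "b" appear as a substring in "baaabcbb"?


Searching for "b" in "baaabcbb"
Scanning each position:
  Position 0: "b" => MATCH
  Position 1: "a" => no
  Position 2: "a" => no
  Position 3: "a" => no
  Position 4: "b" => MATCH
  Position 5: "c" => no
  Position 6: "b" => MATCH
  Position 7: "b" => MATCH
Total occurrences: 4

4


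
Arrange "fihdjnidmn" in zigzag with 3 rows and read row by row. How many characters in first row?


Zigzag "fihdjnidmn" into 3 rows:
Placing characters:
  'f' => row 0
  'i' => row 1
  'h' => row 2
  'd' => row 1
  'j' => row 0
  'n' => row 1
  'i' => row 2
  'd' => row 1
  'm' => row 0
  'n' => row 1
Rows:
  Row 0: "fjm"
  Row 1: "idndn"
  Row 2: "hi"
First row length: 3

3


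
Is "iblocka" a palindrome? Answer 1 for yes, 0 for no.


Input: iblocka
Reversed: akcolbi
  Compare pos 0 ('i') with pos 6 ('a'): MISMATCH
  Compare pos 1 ('b') with pos 5 ('k'): MISMATCH
  Compare pos 2 ('l') with pos 4 ('c'): MISMATCH
Result: not a palindrome

0


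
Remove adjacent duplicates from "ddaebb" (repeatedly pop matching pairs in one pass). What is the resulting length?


Input: ddaebb
Stack-based adjacent duplicate removal:
  Read 'd': push. Stack: d
  Read 'd': matches stack top 'd' => pop. Stack: (empty)
  Read 'a': push. Stack: a
  Read 'e': push. Stack: ae
  Read 'b': push. Stack: aeb
  Read 'b': matches stack top 'b' => pop. Stack: ae
Final stack: "ae" (length 2)

2


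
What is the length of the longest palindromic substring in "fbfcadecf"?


Input: "fbfcadecf"
Checking substrings for palindromes:
  [0:3] "fbf" (len 3) => palindrome
Longest palindromic substring: "fbf" with length 3

3


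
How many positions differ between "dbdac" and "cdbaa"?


Comparing "dbdac" and "cdbaa" position by position:
  Position 0: 'd' vs 'c' => DIFFER
  Position 1: 'b' vs 'd' => DIFFER
  Position 2: 'd' vs 'b' => DIFFER
  Position 3: 'a' vs 'a' => same
  Position 4: 'c' vs 'a' => DIFFER
Positions that differ: 4

4


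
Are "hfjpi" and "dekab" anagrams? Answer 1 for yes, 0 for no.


Strings: "hfjpi", "dekab"
Sorted first:  fhijp
Sorted second: abdek
Differ at position 0: 'f' vs 'a' => not anagrams

0


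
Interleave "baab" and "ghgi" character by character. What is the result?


Interleaving "baab" and "ghgi":
  Position 0: 'b' from first, 'g' from second => "bg"
  Position 1: 'a' from first, 'h' from second => "ah"
  Position 2: 'a' from first, 'g' from second => "ag"
  Position 3: 'b' from first, 'i' from second => "bi"
Result: bgahagbi

bgahagbi


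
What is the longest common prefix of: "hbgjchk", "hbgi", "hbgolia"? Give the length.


Words: hbgjchk, hbgi, hbgolia
  Position 0: all 'h' => match
  Position 1: all 'b' => match
  Position 2: all 'g' => match
  Position 3: ('j', 'i', 'o') => mismatch, stop
LCP = "hbg" (length 3)

3


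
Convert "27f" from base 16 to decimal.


Input: "27f" in base 16
Positional expansion:
  Digit '2' (value 2) x 16^2 = 512
  Digit '7' (value 7) x 16^1 = 112
  Digit 'f' (value 15) x 16^0 = 15
Sum = 639

639


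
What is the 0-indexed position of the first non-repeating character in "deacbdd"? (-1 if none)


Input: deacbdd
Character frequencies:
  'a': 1
  'b': 1
  'c': 1
  'd': 3
  'e': 1
Scanning left to right for freq == 1:
  Position 0 ('d'): freq=3, skip
  Position 1 ('e'): unique! => answer = 1

1


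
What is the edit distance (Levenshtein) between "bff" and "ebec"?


Computing edit distance: "bff" -> "ebec"
DP table:
           e    b    e    c
      0    1    2    3    4
  b   1    1    1    2    3
  f   2    2    2    2    3
  f   3    3    3    3    3
Edit distance = dp[3][4] = 3

3
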